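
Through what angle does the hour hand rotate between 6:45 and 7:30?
The hour hand moves 0.5 degrees per minute.
Time elapsed: 7:30 - 6:45 = 45 minutes
Angular displacement: 45 x 0.5 = 22.5 degrees

Final answer: 22.5 degrees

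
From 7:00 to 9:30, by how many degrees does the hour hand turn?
The hour hand moves 0.5 degrees per minute.
Time elapsed: 9:30 - 7:00 = 150 minutes
Angular displacement: 150 x 0.5 = 75 degrees

Final answer: 75 degrees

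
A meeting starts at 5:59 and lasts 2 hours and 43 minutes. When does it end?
Starting time: 5:59
Adding 43 minutes to 59 minutes: 59 + 43 = 102 minutes = 1 hour and 42 minutes
Adding 2 hours: 5 + 2 + 1 (carry) = 8
Final time: 8:42

Final answer: 8:42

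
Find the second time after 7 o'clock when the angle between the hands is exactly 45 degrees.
At t minutes past 7:00, the hour hand is at 30 x 7 + 0.5t degrees and the minute hand is at 6t degrees.
The smaller angle between them is 45 degrees when |30H - 5.5t| = 45 or |30H - 5.5t| = 315.
With H = 7, solve 30 x 7 - 5.5t = +/- target for each target:
  t = (30 x 7 - 45) / 5.5 = 30
  t = (30 x 7 + 45) / 5.5 = 46.36
  t = (30 x 7 - 315) / 5.5 = -19.09 (outside (0, 60))
  t = (30 x 7 + 315) / 5.5 = 95.45 (outside (0, 60))
Valid solutions in (0, 60): {30, 46.36} minutes.
The second occurrence is t = 46.36 minutes.
The hands form a 45-degree angle at 46.36 minutes past 7:00.

Final answer: 46.36 minutes past 7:00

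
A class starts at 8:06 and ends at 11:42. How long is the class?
From 8:06 to 11:42:
(11 x 60 + 42) - (8 x 60 + 6) = 702 - 486 = 216 minutes
= 3 hours and 36 minutes

Final answer: 3 hours and 36 minutes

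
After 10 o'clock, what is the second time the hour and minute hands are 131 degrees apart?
At t minutes past 10:00, the hour hand is at 30 x 10 + 0.5t degrees and the minute hand is at 6t degrees.
The smaller angle between them is 131 degrees when |30H - 5.5t| = 131 or |30H - 5.5t| = 229.
With H = 10, solve 30 x 10 - 5.5t = +/- target for each target:
  t = (30 x 10 - 131) / 5.5 = 30.73
  t = (30 x 10 + 131) / 5.5 = 78.36 (outside (0, 60))
  t = (30 x 10 - 229) / 5.5 = 12.91
  t = (30 x 10 + 229) / 5.5 = 96.18 (outside (0, 60))
Valid solutions in (0, 60): {12.91, 30.73} minutes.
The second occurrence is t = 30.73 minutes.
The hands form a 131-degree angle at 30.73 minutes past 10:00.

Final answer: 30.73 minutes past 10:00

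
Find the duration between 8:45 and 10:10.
From 8:45 to 10:10:
(10 x 60 + 10) - (8 x 60 + 45) = 610 - 525 = 85 minutes
= 1 hour and 25 minutes

Final answer: 1 hour and 25 minutes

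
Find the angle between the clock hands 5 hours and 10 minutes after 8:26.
First find the time 5 hours and 10 minutes after 8:26.
Total minutes: 8 x 60 + 26 + 5 x 60 + 10 = 816.
816 mod 720 = 96 minutes = 1:36.
Now compute the angle at 1:36:
Hour hand: 1 x 30 + 36 x 0.5 = 48 degrees
Minute hand: 36 x 6 = 216 degrees
Difference: |48 - 216| = 168 degrees
The angle is 168 degrees

Final answer: 168 degrees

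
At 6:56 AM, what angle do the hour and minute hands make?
Hour hand position: 6 x 30 + 56 x 0.5 = 208 degrees
Minute hand position: 56 x 6 = 336 degrees
Difference: |208 - 336| = 128 degrees
The angle between the hands is 128 degrees

Final answer: 128 degrees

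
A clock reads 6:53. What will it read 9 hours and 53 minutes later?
Starting time: 6:53
Adding 53 minutes to 53 minutes: 53 + 53 = 106 minutes = 1 hour and 46 minutes
Adding 9 hours: 6 + 9 + 1 (carry) = 16 - 12 = 4
Final time: 4:46

Final answer: 4:46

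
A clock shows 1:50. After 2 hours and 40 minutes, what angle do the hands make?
First find the time 2 hours and 40 minutes after 1:50.
Total minutes: 1 x 60 + 50 + 2 x 60 + 40 = 270.
270 mod 720 = 270 minutes = 4:30.
Now compute the angle at 4:30:
Hour hand: 4 x 30 + 30 x 0.5 = 135 degrees
Minute hand: 30 x 6 = 180 degrees
Difference: |135 - 180| = 45 degrees
The angle is 45 degrees

Final answer: 45 degrees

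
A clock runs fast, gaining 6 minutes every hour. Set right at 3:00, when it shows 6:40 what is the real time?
For every 60 true minutes, the faulty clock advances 66 minutes, so 1 faulty-clock minute corresponds to 60/66 true minutes.
From 3:00 to 6:40 on the faulty dial is 220 minutes.
True elapsed: 220 x 60/66 = 200 minutes = 3 hours and 20 minutes.
True time: 3:00 + 3 hours and 20 minutes = 6:20.

Final answer: 6:20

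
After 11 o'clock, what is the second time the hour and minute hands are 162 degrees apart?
At t minutes past 11:00, the hour hand is at 30 x 11 + 0.5t degrees and the minute hand is at 6t degrees.
The smaller angle between them is 162 degrees when |30H - 5.5t| = 162 or |30H - 5.5t| = 198.
With H = 11, solve 30 x 11 - 5.5t = +/- target for each target:
  t = (30 x 11 - 162) / 5.5 = 30.55
  t = (30 x 11 + 162) / 5.5 = 89.45 (outside (0, 60))
  t = (30 x 11 - 198) / 5.5 = 24
  t = (30 x 11 + 198) / 5.5 = 96 (outside (0, 60))
Valid solutions in (0, 60): {24, 30.55} minutes.
The second occurrence is t = 30.55 minutes.
The hands form a 162-degree angle at 30.55 minutes past 11:00.

Final answer: 30.55 minutes past 11:00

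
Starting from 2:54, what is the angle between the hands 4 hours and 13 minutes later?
First find the time 4 hours and 13 minutes after 2:54.
Total minutes: 2 x 60 + 54 + 4 x 60 + 13 = 427.
427 mod 720 = 427 minutes = 7:07.
Now compute the angle at 7:07:
Hour hand: 7 x 30 + 7 x 0.5 = 213.5 degrees
Minute hand: 7 x 6 = 42 degrees
Difference: |213.5 - 42| = 171.5 degrees
The angle is 171.5 degrees

Final answer: 171.5 degrees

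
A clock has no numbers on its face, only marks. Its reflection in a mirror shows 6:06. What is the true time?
Reflection across the vertical (12-6) axis maps a hand at angle A degrees to (360 - A) degrees, which sends a reading of T minutes past 12:00 to (720 - T) minutes past 12:00.
Mirror reads 6:06 = 366 minutes past 12:00.
Actual time: (720 - 366) mod 720 = 354 minutes = 5:54.

Final answer: 5:54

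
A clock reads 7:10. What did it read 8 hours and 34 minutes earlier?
Starting time: 7:10 = 430 total minutes past 12:00
Subtracting: 8 hours and 34 minutes = 514 minutes
430 - 514 = -84 (negative, add 12 hours = 720) = 636 minutes
= 10 hours and 36 minutes past 12:00 = 10:36

Final answer: 10:36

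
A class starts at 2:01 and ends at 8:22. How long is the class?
From 2:01 to 8:22:
(8 x 60 + 22) - (2 x 60 + 1) = 502 - 121 = 381 minutes
= 6 hours and 21 minutes

Final answer: 6 hours and 21 minutes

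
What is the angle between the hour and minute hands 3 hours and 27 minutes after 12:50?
First find the time 3 hours and 27 minutes after 12:50.
Total minutes: 12 x 60 + 50 + 3 x 60 + 27 = 977.
977 mod 720 = 257 minutes = 4:17.
Now compute the angle at 4:17:
Hour hand: 4 x 30 + 17 x 0.5 = 128.5 degrees
Minute hand: 17 x 6 = 102 degrees
Difference: |128.5 - 102| = 26.5 degrees
The angle is 26.5 degrees

Final answer: 26.5 degrees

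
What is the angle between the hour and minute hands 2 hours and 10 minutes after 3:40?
First find the time 2 hours and 10 minutes after 3:40.
Total minutes: 3 x 60 + 40 + 2 x 60 + 10 = 350.
350 mod 720 = 350 minutes = 5:50.
Now compute the angle at 5:50:
Hour hand: 5 x 30 + 50 x 0.5 = 175 degrees
Minute hand: 50 x 6 = 300 degrees
Difference: |175 - 300| = 125 degrees
The angle is 125 degrees

Final answer: 125 degrees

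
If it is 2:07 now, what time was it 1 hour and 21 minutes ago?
Starting time: 2:07 = 127 total minutes past 12:00
Subtracting: 1 hour and 21 minutes = 81 minutes
127 - 81 = 46 minutes
= 46 minutes past 12:00 = 12:46

Final answer: 12:46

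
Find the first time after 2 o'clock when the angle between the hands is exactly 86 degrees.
At t minutes past 2:00, the hour hand is at 30 x 2 + 0.5t degrees and the minute hand is at 6t degrees.
The smaller angle between them is 86 degrees when |30H - 5.5t| = 86 or |30H - 5.5t| = 274.
With H = 2, solve 30 x 2 - 5.5t = +/- target for each target:
  t = (30 x 2 - 86) / 5.5 = -4.73 (outside (0, 60))
  t = (30 x 2 + 86) / 5.5 = 26.55
  t = (30 x 2 - 274) / 5.5 = -38.91 (outside (0, 60))
  t = (30 x 2 + 274) / 5.5 = 60.73 (outside (0, 60))
Valid solutions in (0, 60): {26.55} minutes.
The first occurrence is t = 26.55 minutes.
The hands form a 86-degree angle at 26.55 minutes past 2:00.

Final answer: 26.55 minutes past 2:00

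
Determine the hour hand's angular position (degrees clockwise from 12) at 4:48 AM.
The hour hand moves 30 degrees per hour and 0.5 degrees per minute.
At 4:48: (4) x 30 + 48 x 0.5 = 120 + 24 = 144 degrees

Final answer: 144 degrees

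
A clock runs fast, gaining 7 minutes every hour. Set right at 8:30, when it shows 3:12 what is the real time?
For every 60 true minutes, the faulty clock advances 67 minutes, so 1 faulty-clock minute corresponds to 60/67 true minutes.
From 8:30 to 3:12 on the faulty dial is 402 minutes.
True elapsed: 402 x 60/67 = 360 minutes = 6 hours.
True time: 8:30 + 6 hours = 2:30.

Final answer: 2:30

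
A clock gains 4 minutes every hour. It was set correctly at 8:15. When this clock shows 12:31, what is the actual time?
For every 60 true minutes, the faulty clock advances 64 minutes, so 1 faulty-clock minute corresponds to 60/64 true minutes.
From 8:15 to 12:31 on the faulty dial is 256 minutes.
True elapsed: 256 x 60/64 = 240 minutes = 4 hours.
True time: 8:15 + 4 hours = 12:15.

Final answer: 12:15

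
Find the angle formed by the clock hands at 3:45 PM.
Hour hand position: 3 x 30 + 45 x 0.5 = 112.5 degrees
Minute hand position: 45 x 6 = 270 degrees
Difference: |112.5 - 270| = 157.5 degrees
The angle between the hands is 157.5 degrees

Final answer: 157.5 degrees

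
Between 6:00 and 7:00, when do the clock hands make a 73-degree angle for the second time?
At t minutes past 6:00, the hour hand is at 30 x 6 + 0.5t degrees and the minute hand is at 6t degrees.
The smaller angle between them is 73 degrees when |30H - 5.5t| = 73 or |30H - 5.5t| = 287.
With H = 6, solve 30 x 6 - 5.5t = +/- target for each target:
  t = (30 x 6 - 73) / 5.5 = 19.45
  t = (30 x 6 + 73) / 5.5 = 46
  t = (30 x 6 - 287) / 5.5 = -19.45 (outside (0, 60))
  t = (30 x 6 + 287) / 5.5 = 84.91 (outside (0, 60))
Valid solutions in (0, 60): {19.45, 46} minutes.
The second occurrence is t = 46 minutes.
The hands form a 73-degree angle at 46 minutes past 6:00.

Final answer: 46 minutes past 6:00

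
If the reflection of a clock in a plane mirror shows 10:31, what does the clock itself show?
Reflection across the vertical (12-6) axis maps a hand at angle A degrees to (360 - A) degrees, which sends a reading of T minutes past 12:00 to (720 - T) minutes past 12:00.
Mirror reads 10:31 = 631 minutes past 12:00.
Actual time: (720 - 631) mod 720 = 89 minutes = 1:29.

Final answer: 1:29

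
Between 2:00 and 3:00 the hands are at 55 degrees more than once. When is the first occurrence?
At t minutes past 2:00, the hour hand is at 30 x 2 + 0.5t degrees and the minute hand is at 6t degrees.
The smaller angle between them is 55 degrees when |30H - 5.5t| = 55 or |30H - 5.5t| = 305.
With H = 2, solve 30 x 2 - 5.5t = +/- target for each target:
  t = (30 x 2 - 55) / 5.5 = 0.91
  t = (30 x 2 + 55) / 5.5 = 20.91
  t = (30 x 2 - 305) / 5.5 = -44.55 (outside (0, 60))
  t = (30 x 2 + 305) / 5.5 = 66.36 (outside (0, 60))
Valid solutions in (0, 60): {0.91, 20.91} minutes.
The first occurrence is t = 0.91 minutes.
The hands form a 55-degree angle at 0.91 minutes past 2:00.

Final answer: 0.91 minutes past 2:00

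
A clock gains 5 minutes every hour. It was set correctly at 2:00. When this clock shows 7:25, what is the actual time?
For every 60 true minutes, the faulty clock advances 65 minutes, so 1 faulty-clock minute corresponds to 60/65 true minutes.
From 2:00 to 7:25 on the faulty dial is 325 minutes.
True elapsed: 325 x 60/65 = 300 minutes = 5 hours.
True time: 2:00 + 5 hours = 7:00.

Final answer: 7:00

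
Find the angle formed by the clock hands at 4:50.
Hour hand position: 4 x 30 + 50 x 0.5 = 145 degrees
Minute hand position: 50 x 6 = 300 degrees
Difference: |145 - 300| = 155 degrees
The angle between the hands is 155 degrees

Final answer: 155 degrees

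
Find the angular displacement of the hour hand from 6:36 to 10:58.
The hour hand moves 0.5 degrees per minute.
Time elapsed: 10:58 - 6:36 = 262 minutes
Angular displacement: 262 x 0.5 = 131 degrees

Final answer: 131 degrees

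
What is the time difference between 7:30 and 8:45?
From 7:30 to 8:45:
(8 x 60 + 45) - (7 x 60 + 30) = 525 - 450 = 75 minutes
= 1 hour and 15 minutes

Final answer: 1 hour and 15 minutes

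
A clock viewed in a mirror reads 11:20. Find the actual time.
Reflection across the vertical (12-6) axis maps a hand at angle A degrees to (360 - A) degrees, which sends a reading of T minutes past 12:00 to (720 - T) minutes past 12:00.
Mirror reads 11:20 = 680 minutes past 12:00.
Actual time: (720 - 680) mod 720 = 40 minutes = 12:40.

Final answer: 12:40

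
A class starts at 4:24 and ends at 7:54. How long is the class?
From 4:24 to 7:54:
(7 x 60 + 54) - (4 x 60 + 24) = 474 - 264 = 210 minutes
= 3 hours and 30 minutes

Final answer: 3 hours and 30 minutes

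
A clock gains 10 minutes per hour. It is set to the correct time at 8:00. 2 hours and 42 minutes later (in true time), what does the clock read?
For every 60 true minutes, the faulty clock advances 60 + 10 = 70 minutes.
True elapsed: 2 hours and 42 minutes = 162 minutes.
Faulty clock advances: 162 x 70/60 = 189 minutes (drift: 27 minutes ahead).
Shown time: 8:00 + 189 minutes = 11:09.

Final answer: 11:09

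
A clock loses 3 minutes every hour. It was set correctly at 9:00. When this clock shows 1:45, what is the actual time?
For every 60 true minutes, the faulty clock advances 57 minutes, so 1 faulty-clock minute corresponds to 60/57 true minutes.
From 9:00 to 1:45 on the faulty dial is 285 minutes.
True elapsed: 285 x 60/57 = 300 minutes = 5 hours.
True time: 9:00 + 5 hours = 2:00.

Final answer: 2:00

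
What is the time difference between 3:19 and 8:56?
From 3:19 to 8:56:
(8 x 60 + 56) - (3 x 60 + 19) = 536 - 199 = 337 minutes
= 5 hours and 37 minutes

Final answer: 5 hours and 37 minutes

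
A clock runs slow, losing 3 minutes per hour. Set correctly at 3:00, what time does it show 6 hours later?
For every 60 true minutes, the faulty clock advances 60 - 3 = 57 minutes.
True elapsed: 6 hours = 360 minutes.
Faulty clock advances: 360 x 57/60 = 342 minutes (drift: 18 minutes behind).
Shown time: 3:00 + 342 minutes = 8:42.

Final answer: 8:42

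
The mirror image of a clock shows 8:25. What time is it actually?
Reflection across the vertical (12-6) axis maps a hand at angle A degrees to (360 - A) degrees, which sends a reading of T minutes past 12:00 to (720 - T) minutes past 12:00.
Mirror reads 8:25 = 505 minutes past 12:00.
Actual time: (720 - 505) mod 720 = 215 minutes = 3:35.

Final answer: 3:35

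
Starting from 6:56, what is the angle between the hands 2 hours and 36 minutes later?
First find the time 2 hours and 36 minutes after 6:56.
Total minutes: 6 x 60 + 56 + 2 x 60 + 36 = 572.
572 mod 720 = 572 minutes = 9:32.
Now compute the angle at 9:32:
Hour hand: 9 x 30 + 32 x 0.5 = 286 degrees
Minute hand: 32 x 6 = 192 degrees
Difference: |286 - 192| = 94 degrees
The angle is 94 degrees

Final answer: 94 degrees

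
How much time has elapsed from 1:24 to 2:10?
From 1:24 to 2:10:
(2 x 60 + 10) - (1 x 60 + 24) = 130 - 84 = 46 minutes
= 46 minutes

Final answer: 46 minutes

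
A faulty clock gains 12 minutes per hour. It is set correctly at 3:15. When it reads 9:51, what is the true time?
For every 60 true minutes, the faulty clock advances 72 minutes, so 1 faulty-clock minute corresponds to 60/72 true minutes.
From 3:15 to 9:51 on the faulty dial is 396 minutes.
True elapsed: 396 x 60/72 = 330 minutes = 5 hours and 30 minutes.
True time: 3:15 + 5 hours and 30 minutes = 8:45.

Final answer: 8:45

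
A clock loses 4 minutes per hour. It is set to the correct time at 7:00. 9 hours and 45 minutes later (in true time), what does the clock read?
For every 60 true minutes, the faulty clock advances 60 - 4 = 56 minutes.
True elapsed: 9 hours and 45 minutes = 585 minutes.
Faulty clock advances: 585 x 56/60 = 546 minutes (drift: 39 minutes behind).
Shown time: 7:00 + 546 minutes = 4:06.

Final answer: 4:06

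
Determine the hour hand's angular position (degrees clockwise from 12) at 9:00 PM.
The hour hand moves 30 degrees per hour and 0.5 degrees per minute.
At 9:00: (9) x 30 + 0 x 0.5 = 270 + 0 = 270 degrees

Final answer: 270 degrees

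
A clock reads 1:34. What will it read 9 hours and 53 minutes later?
Starting time: 1:34
Adding 53 minutes to 34 minutes: 34 + 53 = 87 minutes = 1 hour and 27 minutes
Adding 9 hours: 1 + 9 + 1 (carry) = 11
Final time: 11:27

Final answer: 11:27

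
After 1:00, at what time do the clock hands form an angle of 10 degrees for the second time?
At t minutes past 1:00, the hour hand is at 30 x 1 + 0.5t degrees and the minute hand is at 6t degrees.
The smaller angle between them is 10 degrees when |30H - 5.5t| = 10 or |30H - 5.5t| = 350.
With H = 1, solve 30 x 1 - 5.5t = +/- target for each target:
  t = (30 x 1 - 10) / 5.5 = 3.64
  t = (30 x 1 + 10) / 5.5 = 7.27
  t = (30 x 1 - 350) / 5.5 = -58.18 (outside (0, 60))
  t = (30 x 1 + 350) / 5.5 = 69.09 (outside (0, 60))
Valid solutions in (0, 60): {3.64, 7.27} minutes.
The second occurrence is t = 7.27 minutes.
The hands form a 10-degree angle at 7.27 minutes past 1:00.

Final answer: 7.27 minutes past 1:00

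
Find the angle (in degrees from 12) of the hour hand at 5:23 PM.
The hour hand moves 30 degrees per hour and 0.5 degrees per minute.
At 5:23: (5) x 30 + 23 x 0.5 = 150 + 11.5 = 161.5 degrees

Final answer: 161.5 degrees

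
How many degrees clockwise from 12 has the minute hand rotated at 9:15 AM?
The minute hand moves 6 degrees per minute.
At 9:15: 15 x 6 = 90 degrees

Final answer: 90 degrees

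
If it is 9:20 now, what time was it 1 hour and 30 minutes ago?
Starting time: 9:20 = 560 total minutes past 12:00
Subtracting: 1 hour and 30 minutes = 90 minutes
560 - 90 = 470 minutes
= 7 hours and 50 minutes past 12:00 = 7:50

Final answer: 7:50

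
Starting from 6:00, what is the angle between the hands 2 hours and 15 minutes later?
First find the time 2 hours and 15 minutes after 6:00.
Total minutes: 6 x 60 + 0 + 2 x 60 + 15 = 495.
495 mod 720 = 495 minutes = 8:15.
Now compute the angle at 8:15:
Hour hand: 8 x 30 + 15 x 0.5 = 247.5 degrees
Minute hand: 15 x 6 = 90 degrees
Difference: |247.5 - 90| = 157.5 degrees
The angle is 157.5 degrees

Final answer: 157.5 degrees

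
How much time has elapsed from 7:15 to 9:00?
From 7:15 to 9:00:
(9 x 60 + 0) - (7 x 60 + 15) = 540 - 435 = 105 minutes
= 1 hour and 45 minutes

Final answer: 1 hour and 45 minutes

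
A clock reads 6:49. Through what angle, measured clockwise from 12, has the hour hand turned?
The hour hand moves 30 degrees per hour and 0.5 degrees per minute.
At 6:49: (6) x 30 + 49 x 0.5 = 180 + 24.5 = 204.5 degrees

Final answer: 204.5 degrees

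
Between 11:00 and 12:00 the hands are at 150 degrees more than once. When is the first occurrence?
At t minutes past 11:00, the hour hand is at 30 x 11 + 0.5t degrees and the minute hand is at 6t degrees.
The smaller angle between them is 150 degrees when |30H - 5.5t| = 150 or |30H - 5.5t| = 210.
With H = 11, solve 30 x 11 - 5.5t = +/- target for each target:
  t = (30 x 11 - 150) / 5.5 = 32.73
  t = (30 x 11 + 150) / 5.5 = 87.27 (outside (0, 60))
  t = (30 x 11 - 210) / 5.5 = 21.82
  t = (30 x 11 + 210) / 5.5 = 98.18 (outside (0, 60))
Valid solutions in (0, 60): {21.82, 32.73} minutes.
The first occurrence is t = 21.82 minutes.
The hands form a 150-degree angle at 21.82 minutes past 11:00.

Final answer: 21.82 minutes past 11:00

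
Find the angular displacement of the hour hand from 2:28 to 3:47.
The hour hand moves 0.5 degrees per minute.
Time elapsed: 3:47 - 2:28 = 79 minutes
Angular displacement: 79 x 0.5 = 39.5 degrees

Final answer: 39.5 degrees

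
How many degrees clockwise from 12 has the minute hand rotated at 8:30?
The minute hand moves 6 degrees per minute.
At 8:30: 30 x 6 = 180 degrees

Final answer: 180 degrees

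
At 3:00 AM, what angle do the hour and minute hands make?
Hour hand position: 3 x 30 + 0 x 0.5 = 90 degrees
Minute hand position: 0 x 6 = 0 degrees
Difference: |90 - 0| = 90 degrees
The angle between the hands is 90 degrees

Final answer: 90 degrees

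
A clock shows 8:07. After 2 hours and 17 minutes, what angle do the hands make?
First find the time 2 hours and 17 minutes after 8:07.
Total minutes: 8 x 60 + 7 + 2 x 60 + 17 = 624.
624 mod 720 = 624 minutes = 10:24.
Now compute the angle at 10:24:
Hour hand: 10 x 30 + 24 x 0.5 = 312 degrees
Minute hand: 24 x 6 = 144 degrees
Difference: |312 - 144| = 168 degrees
The angle is 168 degrees

Final answer: 168 degrees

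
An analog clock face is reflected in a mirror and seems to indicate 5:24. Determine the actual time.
Reflection across the vertical (12-6) axis maps a hand at angle A degrees to (360 - A) degrees, which sends a reading of T minutes past 12:00 to (720 - T) minutes past 12:00.
Mirror reads 5:24 = 324 minutes past 12:00.
Actual time: (720 - 324) mod 720 = 396 minutes = 6:36.

Final answer: 6:36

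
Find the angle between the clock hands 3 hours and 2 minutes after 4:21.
First find the time 3 hours and 2 minutes after 4:21.
Total minutes: 4 x 60 + 21 + 3 x 60 + 2 = 443.
443 mod 720 = 443 minutes = 7:23.
Now compute the angle at 7:23:
Hour hand: 7 x 30 + 23 x 0.5 = 221.5 degrees
Minute hand: 23 x 6 = 138 degrees
Difference: |221.5 - 138| = 83.5 degrees
The angle is 83.5 degrees

Final answer: 83.5 degrees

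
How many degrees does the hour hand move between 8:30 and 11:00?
The hour hand moves 0.5 degrees per minute.
Time elapsed: 11:00 - 8:30 = 150 minutes
Angular displacement: 150 x 0.5 = 75 degrees

Final answer: 75 degrees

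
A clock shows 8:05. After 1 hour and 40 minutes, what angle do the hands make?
First find the time 1 hour and 40 minutes after 8:05.
Total minutes: 8 x 60 + 5 + 1 x 60 + 40 = 585.
585 mod 720 = 585 minutes = 9:45.
Now compute the angle at 9:45:
Hour hand: 9 x 30 + 45 x 0.5 = 292.5 degrees
Minute hand: 45 x 6 = 270 degrees
Difference: |292.5 - 270| = 22.5 degrees
The angle is 22.5 degrees

Final answer: 22.5 degrees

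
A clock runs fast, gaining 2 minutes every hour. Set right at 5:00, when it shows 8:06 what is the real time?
For every 60 true minutes, the faulty clock advances 62 minutes, so 1 faulty-clock minute corresponds to 60/62 true minutes.
From 5:00 to 8:06 on the faulty dial is 186 minutes.
True elapsed: 186 x 60/62 = 180 minutes = 3 hours.
True time: 5:00 + 3 hours = 8:00.

Final answer: 8:00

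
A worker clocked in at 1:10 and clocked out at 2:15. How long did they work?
From 1:10 to 2:15:
(2 x 60 + 15) - (1 x 60 + 10) = 135 - 70 = 65 minutes
= 1 hour and 5 minutes

Final answer: 1 hour and 5 minutes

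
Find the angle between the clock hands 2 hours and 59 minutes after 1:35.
First find the time 2 hours and 59 minutes after 1:35.
Total minutes: 1 x 60 + 35 + 2 x 60 + 59 = 274.
274 mod 720 = 274 minutes = 4:34.
Now compute the angle at 4:34:
Hour hand: 4 x 30 + 34 x 0.5 = 137 degrees
Minute hand: 34 x 6 = 204 degrees
Difference: |137 - 204| = 67 degrees
The angle is 67 degrees

Final answer: 67 degrees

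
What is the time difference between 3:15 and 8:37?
From 3:15 to 8:37:
(8 x 60 + 37) - (3 x 60 + 15) = 517 - 195 = 322 minutes
= 5 hours and 22 minutes

Final answer: 5 hours and 22 minutes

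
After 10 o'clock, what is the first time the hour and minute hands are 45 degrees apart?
At t minutes past 10:00, the hour hand is at 30 x 10 + 0.5t degrees and the minute hand is at 6t degrees.
The smaller angle between them is 45 degrees when |30H - 5.5t| = 45 or |30H - 5.5t| = 315.
With H = 10, solve 30 x 10 - 5.5t = +/- target for each target:
  t = (30 x 10 - 45) / 5.5 = 46.36
  t = (30 x 10 + 45) / 5.5 = 62.73 (outside (0, 60))
  t = (30 x 10 - 315) / 5.5 = -2.73 (outside (0, 60))
  t = (30 x 10 + 315) / 5.5 = 111.82 (outside (0, 60))
Valid solutions in (0, 60): {46.36} minutes.
The first occurrence is t = 46.36 minutes.
The hands form a 45-degree angle at 46.36 minutes past 10:00.

Final answer: 46.36 minutes past 10:00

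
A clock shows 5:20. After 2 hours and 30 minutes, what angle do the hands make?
First find the time 2 hours and 30 minutes after 5:20.
Total minutes: 5 x 60 + 20 + 2 x 60 + 30 = 470.
470 mod 720 = 470 minutes = 7:50.
Now compute the angle at 7:50:
Hour hand: 7 x 30 + 50 x 0.5 = 235 degrees
Minute hand: 50 x 6 = 300 degrees
Difference: |235 - 300| = 65 degrees
The angle is 65 degrees

Final answer: 65 degrees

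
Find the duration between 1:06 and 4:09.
From 1:06 to 4:09:
(4 x 60 + 9) - (1 x 60 + 6) = 249 - 66 = 183 minutes
= 3 hours and 3 minutes

Final answer: 3 hours and 3 minutes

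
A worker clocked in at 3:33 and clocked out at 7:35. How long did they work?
From 3:33 to 7:35:
(7 x 60 + 35) - (3 x 60 + 33) = 455 - 213 = 242 minutes
= 4 hours and 2 minutes

Final answer: 4 hours and 2 minutes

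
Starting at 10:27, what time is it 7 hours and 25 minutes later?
Starting time: 10:27
Adding 25 minutes to 27 minutes: 27 + 25 = 52 minutes
Adding 7 hours: 10 + 7 = 17 - 12 = 5
Final time: 5:52

Final answer: 5:52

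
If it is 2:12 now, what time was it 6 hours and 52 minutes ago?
Starting time: 2:12 = 132 total minutes past 12:00
Subtracting: 6 hours and 52 minutes = 412 minutes
132 - 412 = -280 (negative, add 12 hours = 720) = 440 minutes
= 7 hours and 20 minutes past 12:00 = 7:20

Final answer: 7:20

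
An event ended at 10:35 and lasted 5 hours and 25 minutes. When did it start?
Starting time: 10:35 = 635 total minutes past 12:00
Subtracting: 5 hours and 25 minutes = 325 minutes
635 - 325 = 310 minutes
= 5 hours and 10 minutes past 12:00 = 5:10

Final answer: 5:10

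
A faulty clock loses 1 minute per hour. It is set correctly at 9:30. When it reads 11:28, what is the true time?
For every 60 true minutes, the faulty clock advances 59 minutes, so 1 faulty-clock minute corresponds to 60/59 true minutes.
From 9:30 to 11:28 on the faulty dial is 118 minutes.
True elapsed: 118 x 60/59 = 120 minutes = 2 hours.
True time: 9:30 + 2 hours = 11:30.

Final answer: 11:30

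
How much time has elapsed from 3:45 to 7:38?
From 3:45 to 7:38:
(7 x 60 + 38) - (3 x 60 + 45) = 458 - 225 = 233 minutes
= 3 hours and 53 minutes

Final answer: 3 hours and 53 minutes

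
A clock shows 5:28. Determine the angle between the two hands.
Hour hand position: 5 x 30 + 28 x 0.5 = 164 degrees
Minute hand position: 28 x 6 = 168 degrees
Difference: |164 - 168| = 4 degrees
The angle between the hands is 4 degrees

Final answer: 4 degrees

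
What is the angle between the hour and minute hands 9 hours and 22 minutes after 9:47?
First find the time 9 hours and 22 minutes after 9:47.
Total minutes: 9 x 60 + 47 + 9 x 60 + 22 = 1149.
1149 mod 720 = 429 minutes = 7:09.
Now compute the angle at 7:09:
Hour hand: 7 x 30 + 9 x 0.5 = 214.5 degrees
Minute hand: 9 x 6 = 54 degrees
Difference: |214.5 - 54| = 160.5 degrees
The angle is 160.5 degrees

Final answer: 160.5 degrees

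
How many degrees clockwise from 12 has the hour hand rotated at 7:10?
The hour hand moves 30 degrees per hour and 0.5 degrees per minute.
At 7:10: (7) x 30 + 10 x 0.5 = 210 + 5 = 215 degrees

Final answer: 215 degrees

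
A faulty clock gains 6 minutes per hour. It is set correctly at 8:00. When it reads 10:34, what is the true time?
For every 60 true minutes, the faulty clock advances 66 minutes, so 1 faulty-clock minute corresponds to 60/66 true minutes.
From 8:00 to 10:34 on the faulty dial is 154 minutes.
True elapsed: 154 x 60/66 = 140 minutes = 2 hours and 20 minutes.
True time: 8:00 + 2 hours and 20 minutes = 10:20.

Final answer: 10:20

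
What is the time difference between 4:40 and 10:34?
From 4:40 to 10:34:
(10 x 60 + 34) - (4 x 60 + 40) = 634 - 280 = 354 minutes
= 5 hours and 54 minutes

Final answer: 5 hours and 54 minutes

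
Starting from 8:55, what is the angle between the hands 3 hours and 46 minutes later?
First find the time 3 hours and 46 minutes after 8:55.
Total minutes: 8 x 60 + 55 + 3 x 60 + 46 = 761.
761 mod 720 = 41 minutes = 12:41.
Now compute the angle at 12:41:
Hour hand: 0 x 30 + 41 x 0.5 = 20.5 degrees
Minute hand: 41 x 6 = 246 degrees
Difference: |20.5 - 246| = 225.5 degrees
Smaller angle: 360 - 225.5 = 134.5 degrees

Final answer: 134.5 degrees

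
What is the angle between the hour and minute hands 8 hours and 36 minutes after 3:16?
First find the time 8 hours and 36 minutes after 3:16.
Total minutes: 3 x 60 + 16 + 8 x 60 + 36 = 712.
712 mod 720 = 712 minutes = 11:52.
Now compute the angle at 11:52:
Hour hand: 11 x 30 + 52 x 0.5 = 356 degrees
Minute hand: 52 x 6 = 312 degrees
Difference: |356 - 312| = 44 degrees
The angle is 44 degrees

Final answer: 44 degrees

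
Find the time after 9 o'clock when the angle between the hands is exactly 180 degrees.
For hands to be 180 degrees apart: |30H - 5.5t| = 180
With H = 9: t = (30 x 9 + 180)/5.5 = 81.82 or t = (30 x 9 - 180)/5.5 = 16.36
First valid solution (0 < t < 60): t = 16.36 minutes
The hands are opposite at 16.36 minutes past 9:00.

Final answer: 16.36 minutes past 9:00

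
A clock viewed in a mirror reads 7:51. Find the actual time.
Reflection across the vertical (12-6) axis maps a hand at angle A degrees to (360 - A) degrees, which sends a reading of T minutes past 12:00 to (720 - T) minutes past 12:00.
Mirror reads 7:51 = 471 minutes past 12:00.
Actual time: (720 - 471) mod 720 = 249 minutes = 4:09.

Final answer: 4:09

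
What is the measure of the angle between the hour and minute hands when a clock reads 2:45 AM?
Hour hand position: 2 x 30 + 45 x 0.5 = 82.5 degrees
Minute hand position: 45 x 6 = 270 degrees
Difference: |82.5 - 270| = 187.5 degrees
Since 187.5 > 180, the smaller angle is 360 - 187.5 = 172.5 degrees

Final answer: 172.5 degrees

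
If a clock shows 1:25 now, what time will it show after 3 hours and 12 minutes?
Starting time: 1:25
Adding 12 minutes to 25 minutes: 25 + 12 = 37 minutes
Adding 3 hours: 1 + 3 = 4
Final time: 4:37

Final answer: 4:37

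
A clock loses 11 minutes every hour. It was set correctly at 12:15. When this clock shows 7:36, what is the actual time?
For every 60 true minutes, the faulty clock advances 49 minutes, so 1 faulty-clock minute corresponds to 60/49 true minutes.
From 12:15 to 7:36 on the faulty dial is 441 minutes.
True elapsed: 441 x 60/49 = 540 minutes = 9 hours.
True time: 12:15 + 9 hours = 9:15.

Final answer: 9:15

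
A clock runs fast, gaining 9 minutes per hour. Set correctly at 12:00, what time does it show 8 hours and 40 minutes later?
For every 60 true minutes, the faulty clock advances 60 + 9 = 69 minutes.
True elapsed: 8 hours and 40 minutes = 520 minutes.
Faulty clock advances: 520 x 69/60 = 598 minutes (drift: 78 minutes ahead).
Shown time: 12:00 + 598 minutes = 9:58.

Final answer: 9:58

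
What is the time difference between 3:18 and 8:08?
From 3:18 to 8:08:
(8 x 60 + 8) - (3 x 60 + 18) = 488 - 198 = 290 minutes
= 4 hours and 50 minutes

Final answer: 4 hours and 50 minutes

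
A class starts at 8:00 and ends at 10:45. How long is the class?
From 8:00 to 10:45:
(10 x 60 + 45) - (8 x 60 + 0) = 645 - 480 = 165 minutes
= 2 hours and 45 minutes

Final answer: 2 hours and 45 minutes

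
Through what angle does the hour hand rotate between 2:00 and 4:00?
The hour hand moves 0.5 degrees per minute.
Time elapsed: 4:00 - 2:00 = 120 minutes
Angular displacement: 120 x 0.5 = 60 degrees

Final answer: 60 degrees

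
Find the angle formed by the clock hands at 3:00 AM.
Hour hand position: 3 x 30 + 0 x 0.5 = 90 degrees
Minute hand position: 0 x 6 = 0 degrees
Difference: |90 - 0| = 90 degrees
The angle between the hands is 90 degrees

Final answer: 90 degrees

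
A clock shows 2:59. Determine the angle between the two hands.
Hour hand position: 2 x 30 + 59 x 0.5 = 89.5 degrees
Minute hand position: 59 x 6 = 354 degrees
Difference: |89.5 - 354| = 264.5 degrees
Since 264.5 > 180, the smaller angle is 360 - 264.5 = 95.5 degrees

Final answer: 95.5 degrees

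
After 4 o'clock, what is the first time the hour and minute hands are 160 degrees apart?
At t minutes past 4:00, the hour hand is at 30 x 4 + 0.5t degrees and the minute hand is at 6t degrees.
The smaller angle between them is 160 degrees when |30H - 5.5t| = 160 or |30H - 5.5t| = 200.
With H = 4, solve 30 x 4 - 5.5t = +/- target for each target:
  t = (30 x 4 - 160) / 5.5 = -7.27 (outside (0, 60))
  t = (30 x 4 + 160) / 5.5 = 50.91
  t = (30 x 4 - 200) / 5.5 = -14.55 (outside (0, 60))
  t = (30 x 4 + 200) / 5.5 = 58.18
Valid solutions in (0, 60): {50.91, 58.18} minutes.
The first occurrence is t = 50.91 minutes.
The hands form a 160-degree angle at 50.91 minutes past 4:00.

Final answer: 50.91 minutes past 4:00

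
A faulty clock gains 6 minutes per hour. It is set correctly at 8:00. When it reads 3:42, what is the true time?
For every 60 true minutes, the faulty clock advances 66 minutes, so 1 faulty-clock minute corresponds to 60/66 true minutes.
From 8:00 to 3:42 on the faulty dial is 462 minutes.
True elapsed: 462 x 60/66 = 420 minutes = 7 hours.
True time: 8:00 + 7 hours = 3:00.

Final answer: 3:00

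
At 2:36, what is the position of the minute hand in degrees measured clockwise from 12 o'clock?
The minute hand moves 6 degrees per minute.
At 2:36: 36 x 6 = 216 degrees

Final answer: 216 degrees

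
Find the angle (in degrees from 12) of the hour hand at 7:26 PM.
The hour hand moves 30 degrees per hour and 0.5 degrees per minute.
At 7:26: (7) x 30 + 26 x 0.5 = 210 + 13 = 223 degrees

Final answer: 223 degrees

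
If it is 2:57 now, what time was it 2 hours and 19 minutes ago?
Starting time: 2:57 = 177 total minutes past 12:00
Subtracting: 2 hours and 19 minutes = 139 minutes
177 - 139 = 38 minutes
= 38 minutes past 12:00 = 12:38

Final answer: 12:38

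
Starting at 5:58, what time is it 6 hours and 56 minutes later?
Starting time: 5:58
Adding 56 minutes to 58 minutes: 58 + 56 = 114 minutes = 1 hour and 54 minutes
Adding 6 hours: 5 + 6 + 1 (carry) = 12
Final time: 12:54

Final answer: 12:54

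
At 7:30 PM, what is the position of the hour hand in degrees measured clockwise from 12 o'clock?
The hour hand moves 30 degrees per hour and 0.5 degrees per minute.
At 7:30: (7) x 30 + 30 x 0.5 = 210 + 15 = 225 degrees

Final answer: 225 degrees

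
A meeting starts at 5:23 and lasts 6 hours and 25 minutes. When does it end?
Starting time: 5:23
Adding 25 minutes to 23 minutes: 23 + 25 = 48 minutes
Adding 6 hours: 5 + 6 = 11
Final time: 11:48

Final answer: 11:48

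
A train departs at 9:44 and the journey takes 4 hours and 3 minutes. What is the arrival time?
Starting time: 9:44
Adding 3 minutes to 44 minutes: 44 + 3 = 47 minutes
Adding 4 hours: 9 + 4 = 13 - 12 = 1
Final time: 1:47

Final answer: 1:47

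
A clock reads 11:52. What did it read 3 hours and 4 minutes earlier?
Starting time: 11:52 = 712 total minutes past 12:00
Subtracting: 3 hours and 4 minutes = 184 minutes
712 - 184 = 528 minutes
= 8 hours and 48 minutes past 12:00 = 8:48

Final answer: 8:48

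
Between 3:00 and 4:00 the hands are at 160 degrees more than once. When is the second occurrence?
At t minutes past 3:00, the hour hand is at 30 x 3 + 0.5t degrees and the minute hand is at 6t degrees.
The smaller angle between them is 160 degrees when |30H - 5.5t| = 160 or |30H - 5.5t| = 200.
With H = 3, solve 30 x 3 - 5.5t = +/- target for each target:
  t = (30 x 3 - 160) / 5.5 = -12.73 (outside (0, 60))
  t = (30 x 3 + 160) / 5.5 = 45.45
  t = (30 x 3 - 200) / 5.5 = -20 (outside (0, 60))
  t = (30 x 3 + 200) / 5.5 = 52.73
Valid solutions in (0, 60): {45.45, 52.73} minutes.
The second occurrence is t = 52.73 minutes.
The hands form a 160-degree angle at 52.73 minutes past 3:00.

Final answer: 52.73 minutes past 3:00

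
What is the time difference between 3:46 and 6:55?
From 3:46 to 6:55:
(6 x 60 + 55) - (3 x 60 + 46) = 415 - 226 = 189 minutes
= 3 hours and 9 minutes

Final answer: 3 hours and 9 minutes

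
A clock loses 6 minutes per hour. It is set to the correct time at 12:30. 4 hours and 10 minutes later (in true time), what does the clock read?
For every 60 true minutes, the faulty clock advances 60 - 6 = 54 minutes.
True elapsed: 4 hours and 10 minutes = 250 minutes.
Faulty clock advances: 250 x 54/60 = 225 minutes (drift: 25 minutes behind).
Shown time: 12:30 + 225 minutes = 4:15.

Final answer: 4:15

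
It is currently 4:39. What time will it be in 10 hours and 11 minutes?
Starting time: 4:39
Adding 11 minutes to 39 minutes: 39 + 11 = 50 minutes
Adding 10 hours: 4 + 10 = 14 - 12 = 2
Final time: 2:50

Final answer: 2:50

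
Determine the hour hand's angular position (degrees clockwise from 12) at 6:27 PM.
The hour hand moves 30 degrees per hour and 0.5 degrees per minute.
At 6:27: (6) x 30 + 27 x 0.5 = 180 + 13.5 = 193.5 degrees

Final answer: 193.5 degrees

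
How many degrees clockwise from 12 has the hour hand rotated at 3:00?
The hour hand moves 30 degrees per hour and 0.5 degrees per minute.
At 3:00: (3) x 30 + 0 x 0.5 = 90 + 0 = 90 degrees

Final answer: 90 degrees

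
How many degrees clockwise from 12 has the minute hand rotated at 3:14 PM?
The minute hand moves 6 degrees per minute.
At 3:14: 14 x 6 = 84 degrees

Final answer: 84 degrees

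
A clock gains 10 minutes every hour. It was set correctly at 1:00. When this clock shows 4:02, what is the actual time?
For every 60 true minutes, the faulty clock advances 70 minutes, so 1 faulty-clock minute corresponds to 60/70 true minutes.
From 1:00 to 4:02 on the faulty dial is 182 minutes.
True elapsed: 182 x 60/70 = 156 minutes = 2 hours and 36 minutes.
True time: 1:00 + 2 hours and 36 minutes = 3:36.

Final answer: 3:36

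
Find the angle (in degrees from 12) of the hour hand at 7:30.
The hour hand moves 30 degrees per hour and 0.5 degrees per minute.
At 7:30: (7) x 30 + 30 x 0.5 = 210 + 15 = 225 degrees

Final answer: 225 degrees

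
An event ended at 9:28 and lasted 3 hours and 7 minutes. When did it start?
Starting time: 9:28 = 568 total minutes past 12:00
Subtracting: 3 hours and 7 minutes = 187 minutes
568 - 187 = 381 minutes
= 6 hours and 21 minutes past 12:00 = 6:21

Final answer: 6:21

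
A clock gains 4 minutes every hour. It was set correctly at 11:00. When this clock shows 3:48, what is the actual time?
For every 60 true minutes, the faulty clock advances 64 minutes, so 1 faulty-clock minute corresponds to 60/64 true minutes.
From 11:00 to 3:48 on the faulty dial is 288 minutes.
True elapsed: 288 x 60/64 = 270 minutes = 4 hours and 30 minutes.
True time: 11:00 + 4 hours and 30 minutes = 3:30.

Final answer: 3:30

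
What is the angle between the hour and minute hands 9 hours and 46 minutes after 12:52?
First find the time 9 hours and 46 minutes after 12:52.
Total minutes: 12 x 60 + 52 + 9 x 60 + 46 = 1358.
1358 mod 720 = 638 minutes = 10:38.
Now compute the angle at 10:38:
Hour hand: 10 x 30 + 38 x 0.5 = 319 degrees
Minute hand: 38 x 6 = 228 degrees
Difference: |319 - 228| = 91 degrees
The angle is 91 degrees

Final answer: 91 degrees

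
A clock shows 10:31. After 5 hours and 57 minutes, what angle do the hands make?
First find the time 5 hours and 57 minutes after 10:31.
Total minutes: 10 x 60 + 31 + 5 x 60 + 57 = 988.
988 mod 720 = 268 minutes = 4:28.
Now compute the angle at 4:28:
Hour hand: 4 x 30 + 28 x 0.5 = 134 degrees
Minute hand: 28 x 6 = 168 degrees
Difference: |134 - 168| = 34 degrees
The angle is 34 degrees

Final answer: 34 degrees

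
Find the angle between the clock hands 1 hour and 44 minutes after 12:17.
First find the time 1 hour and 44 minutes after 12:17.
Total minutes: 12 x 60 + 17 + 1 x 60 + 44 = 841.
841 mod 720 = 121 minutes = 2:01.
Now compute the angle at 2:01:
Hour hand: 2 x 30 + 1 x 0.5 = 60.5 degrees
Minute hand: 1 x 6 = 6 degrees
Difference: |60.5 - 6| = 54.5 degrees
The angle is 54.5 degrees

Final answer: 54.5 degrees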